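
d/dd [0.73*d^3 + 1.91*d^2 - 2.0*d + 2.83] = 2.19*d^2 + 3.82*d - 2.0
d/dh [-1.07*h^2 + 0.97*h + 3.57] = 0.97 - 2.14*h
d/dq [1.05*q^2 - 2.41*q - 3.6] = 2.1*q - 2.41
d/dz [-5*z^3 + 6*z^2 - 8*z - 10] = -15*z^2 + 12*z - 8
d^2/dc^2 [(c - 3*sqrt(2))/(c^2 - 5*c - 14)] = 2*(-(c - 3*sqrt(2))*(2*c - 5)^2 + (-3*c + 3*sqrt(2) + 5)*(-c^2 + 5*c + 14))/(-c^2 + 5*c + 14)^3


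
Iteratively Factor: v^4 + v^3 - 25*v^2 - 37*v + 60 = (v + 4)*(v^3 - 3*v^2 - 13*v + 15) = (v + 3)*(v + 4)*(v^2 - 6*v + 5) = (v - 5)*(v + 3)*(v + 4)*(v - 1)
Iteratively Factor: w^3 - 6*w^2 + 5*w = (w - 1)*(w^2 - 5*w) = w*(w - 1)*(w - 5)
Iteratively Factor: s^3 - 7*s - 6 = (s + 1)*(s^2 - s - 6) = (s - 3)*(s + 1)*(s + 2)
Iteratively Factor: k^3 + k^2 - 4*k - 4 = (k - 2)*(k^2 + 3*k + 2) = (k - 2)*(k + 1)*(k + 2)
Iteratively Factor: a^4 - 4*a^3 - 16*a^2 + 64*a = (a + 4)*(a^3 - 8*a^2 + 16*a) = (a - 4)*(a + 4)*(a^2 - 4*a) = a*(a - 4)*(a + 4)*(a - 4)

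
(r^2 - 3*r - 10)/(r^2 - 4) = (r - 5)/(r - 2)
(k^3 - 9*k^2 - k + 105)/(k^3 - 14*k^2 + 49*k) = (k^2 - 2*k - 15)/(k*(k - 7))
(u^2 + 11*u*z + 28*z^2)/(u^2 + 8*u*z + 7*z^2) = (u + 4*z)/(u + z)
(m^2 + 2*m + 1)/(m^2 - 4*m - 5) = (m + 1)/(m - 5)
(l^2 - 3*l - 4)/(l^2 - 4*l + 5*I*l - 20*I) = (l + 1)/(l + 5*I)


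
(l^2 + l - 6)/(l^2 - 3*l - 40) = (-l^2 - l + 6)/(-l^2 + 3*l + 40)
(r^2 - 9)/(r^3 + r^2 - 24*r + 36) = (r + 3)/(r^2 + 4*r - 12)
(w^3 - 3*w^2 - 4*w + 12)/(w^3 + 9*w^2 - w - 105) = (w^2 - 4)/(w^2 + 12*w + 35)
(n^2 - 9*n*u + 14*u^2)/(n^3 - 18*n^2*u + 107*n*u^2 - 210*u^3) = (n - 2*u)/(n^2 - 11*n*u + 30*u^2)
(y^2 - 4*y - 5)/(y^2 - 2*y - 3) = (y - 5)/(y - 3)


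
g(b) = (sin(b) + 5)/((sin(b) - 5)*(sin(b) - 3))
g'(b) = cos(b)/((sin(b) - 5)*(sin(b) - 3)) - (sin(b) + 5)*cos(b)/((sin(b) - 5)*(sin(b) - 3)^2) - (sin(b) + 5)*cos(b)/((sin(b) - 5)^2*(sin(b) - 3)) = (-10*sin(b) + cos(b)^2 + 54)*cos(b)/((sin(b) - 5)^2*(sin(b) - 3)^2)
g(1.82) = 0.73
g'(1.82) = -0.16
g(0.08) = 0.35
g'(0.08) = 0.26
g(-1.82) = 0.17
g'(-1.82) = -0.03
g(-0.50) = 0.24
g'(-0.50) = 0.14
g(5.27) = 0.18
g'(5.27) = 0.07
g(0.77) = 0.57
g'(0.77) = 0.35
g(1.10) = 0.68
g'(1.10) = 0.27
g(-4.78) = 0.75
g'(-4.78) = 0.05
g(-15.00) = 0.21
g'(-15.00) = -0.11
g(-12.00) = 0.50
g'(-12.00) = 0.34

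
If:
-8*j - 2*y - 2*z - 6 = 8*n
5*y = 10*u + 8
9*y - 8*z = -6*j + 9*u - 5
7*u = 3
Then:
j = 4*z/3 - 407/105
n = 211/84 - 19*z/12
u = 3/7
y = 86/35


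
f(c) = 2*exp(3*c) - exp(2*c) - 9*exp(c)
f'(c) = 6*exp(3*c) - 2*exp(2*c) - 9*exp(c)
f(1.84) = 402.95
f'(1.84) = 1361.85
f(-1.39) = -2.27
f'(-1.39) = -2.27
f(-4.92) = -0.07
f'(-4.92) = -0.07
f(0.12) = -8.55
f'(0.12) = -4.09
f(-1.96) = -1.28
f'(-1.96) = -1.29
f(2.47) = 3058.68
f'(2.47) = 9528.62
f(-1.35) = -2.37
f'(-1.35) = -2.36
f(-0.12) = -7.37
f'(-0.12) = -5.37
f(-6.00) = -0.02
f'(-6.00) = -0.02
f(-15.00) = 0.00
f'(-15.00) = 0.00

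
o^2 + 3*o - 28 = (o - 4)*(o + 7)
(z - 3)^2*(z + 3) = z^3 - 3*z^2 - 9*z + 27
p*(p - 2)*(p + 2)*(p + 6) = p^4 + 6*p^3 - 4*p^2 - 24*p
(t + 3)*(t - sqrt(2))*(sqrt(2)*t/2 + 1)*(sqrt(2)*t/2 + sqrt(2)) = t^4/2 + 5*t^3/2 + 2*t^2 - 5*t - 6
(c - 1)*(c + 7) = c^2 + 6*c - 7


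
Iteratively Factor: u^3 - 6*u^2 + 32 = (u + 2)*(u^2 - 8*u + 16) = (u - 4)*(u + 2)*(u - 4)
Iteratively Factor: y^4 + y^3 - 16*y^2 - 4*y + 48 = (y + 4)*(y^3 - 3*y^2 - 4*y + 12) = (y + 2)*(y + 4)*(y^2 - 5*y + 6) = (y - 2)*(y + 2)*(y + 4)*(y - 3)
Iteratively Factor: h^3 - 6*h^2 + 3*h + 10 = (h + 1)*(h^2 - 7*h + 10) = (h - 5)*(h + 1)*(h - 2)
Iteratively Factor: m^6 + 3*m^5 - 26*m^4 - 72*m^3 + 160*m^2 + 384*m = (m - 4)*(m^5 + 7*m^4 + 2*m^3 - 64*m^2 - 96*m) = m*(m - 4)*(m^4 + 7*m^3 + 2*m^2 - 64*m - 96) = m*(m - 4)*(m + 4)*(m^3 + 3*m^2 - 10*m - 24) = m*(m - 4)*(m + 4)^2*(m^2 - m - 6) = m*(m - 4)*(m + 2)*(m + 4)^2*(m - 3)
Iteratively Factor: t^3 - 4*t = (t + 2)*(t^2 - 2*t) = (t - 2)*(t + 2)*(t)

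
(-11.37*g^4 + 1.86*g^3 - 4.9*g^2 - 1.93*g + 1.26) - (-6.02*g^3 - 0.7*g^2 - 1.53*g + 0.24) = -11.37*g^4 + 7.88*g^3 - 4.2*g^2 - 0.4*g + 1.02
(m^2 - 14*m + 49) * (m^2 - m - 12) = m^4 - 15*m^3 + 51*m^2 + 119*m - 588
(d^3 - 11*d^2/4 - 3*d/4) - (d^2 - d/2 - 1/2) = d^3 - 15*d^2/4 - d/4 + 1/2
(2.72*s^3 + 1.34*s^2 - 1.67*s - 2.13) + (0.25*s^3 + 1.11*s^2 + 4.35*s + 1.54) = 2.97*s^3 + 2.45*s^2 + 2.68*s - 0.59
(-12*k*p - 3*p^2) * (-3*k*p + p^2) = 36*k^2*p^2 - 3*k*p^3 - 3*p^4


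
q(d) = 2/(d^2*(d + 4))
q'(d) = -2/(d^2*(d + 4)^2) - 4/(d^3*(d + 4))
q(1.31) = 0.22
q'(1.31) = -0.38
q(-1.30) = 0.44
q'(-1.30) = 0.51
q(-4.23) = -0.49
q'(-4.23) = -2.34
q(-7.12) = -0.01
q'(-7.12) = -0.01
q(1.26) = 0.24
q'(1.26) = -0.43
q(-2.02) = 0.25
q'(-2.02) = 0.12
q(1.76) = 0.11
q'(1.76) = -0.15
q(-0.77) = 1.04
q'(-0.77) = 2.39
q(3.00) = 0.03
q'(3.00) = -0.03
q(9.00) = 0.00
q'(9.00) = 0.00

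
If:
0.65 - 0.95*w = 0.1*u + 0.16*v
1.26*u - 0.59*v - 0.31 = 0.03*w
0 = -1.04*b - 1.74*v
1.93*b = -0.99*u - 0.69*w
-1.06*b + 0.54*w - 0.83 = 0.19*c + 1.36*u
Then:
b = -0.41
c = -3.06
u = 0.37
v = 0.24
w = 0.60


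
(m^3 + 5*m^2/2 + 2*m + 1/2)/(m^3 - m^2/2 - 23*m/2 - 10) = (2*m^2 + 3*m + 1)/(2*m^2 - 3*m - 20)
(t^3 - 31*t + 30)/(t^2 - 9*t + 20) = (t^2 + 5*t - 6)/(t - 4)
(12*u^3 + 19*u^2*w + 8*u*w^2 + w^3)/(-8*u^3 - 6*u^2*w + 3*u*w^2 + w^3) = (-3*u - w)/(2*u - w)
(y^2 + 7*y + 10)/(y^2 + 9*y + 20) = (y + 2)/(y + 4)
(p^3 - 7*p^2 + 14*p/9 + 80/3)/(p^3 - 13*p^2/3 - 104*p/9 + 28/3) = (9*p^2 - 9*p - 40)/(9*p^2 + 15*p - 14)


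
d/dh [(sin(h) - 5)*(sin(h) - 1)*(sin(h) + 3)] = (3*sin(h)^2 - 6*sin(h) - 13)*cos(h)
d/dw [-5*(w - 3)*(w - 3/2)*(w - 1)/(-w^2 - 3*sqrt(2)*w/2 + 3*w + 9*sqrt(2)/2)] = 5*(4*w^2 + 12*sqrt(2)*w - 15*sqrt(2) - 6)/(2*(2*w^2 + 6*sqrt(2)*w + 9))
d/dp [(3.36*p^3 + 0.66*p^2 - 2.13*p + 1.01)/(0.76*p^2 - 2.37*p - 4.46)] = (2.5536*p^4 - 15.9264*p^3 - 44.9022*p^2 - 7.4224*p + 11.8935)/(0.5776*p^4 - 3.6024*p^3 - 1.1623*p^2 + 21.1404*p + 19.8916)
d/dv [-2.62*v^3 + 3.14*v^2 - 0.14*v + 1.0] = -7.86*v^2 + 6.28*v - 0.14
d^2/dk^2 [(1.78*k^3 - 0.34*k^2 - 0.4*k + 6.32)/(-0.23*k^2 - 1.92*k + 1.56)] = (1.11022302462516e-16*k^5 - 14.65888*k^3 + 30.71472*k^2 - 41.8752*k - 47.08032)/(0.012167*k^6 + 0.304704*k^5 + 2.296044*k^4 + 2.944512*k^3 - 15.573168*k^2 + 14.017536*k - 3.796416)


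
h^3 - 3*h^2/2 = h^2*(h - 3/2)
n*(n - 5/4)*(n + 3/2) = n^3 + n^2/4 - 15*n/8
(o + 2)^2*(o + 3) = o^3 + 7*o^2 + 16*o + 12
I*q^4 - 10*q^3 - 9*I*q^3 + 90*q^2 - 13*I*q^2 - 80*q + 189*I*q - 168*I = (q - 8)*(q + 3*I)*(q + 7*I)*(I*q - I)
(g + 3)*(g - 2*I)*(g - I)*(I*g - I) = I*g^4 + 3*g^3 + 2*I*g^3 + 6*g^2 - 5*I*g^2 - 9*g - 4*I*g + 6*I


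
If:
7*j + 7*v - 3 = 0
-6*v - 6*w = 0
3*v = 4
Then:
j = -19/21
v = 4/3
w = -4/3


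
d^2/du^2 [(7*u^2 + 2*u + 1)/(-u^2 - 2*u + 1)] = 8*(3*u^3 - 6*u^2 - 3*u - 4)/(u^6 + 6*u^5 + 9*u^4 - 4*u^3 - 9*u^2 + 6*u - 1)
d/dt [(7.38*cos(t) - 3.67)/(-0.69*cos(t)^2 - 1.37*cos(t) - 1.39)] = (-5.0922*cos(t)^2 + 5.0646*cos(t) + 15.2861)*sin(t)/(0.4761*cos(t)^4 + 1.8906*cos(t)^3 + 3.7951*cos(t)^2 + 3.8086*cos(t) + 1.9321)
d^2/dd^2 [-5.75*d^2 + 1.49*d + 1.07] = -11.5000000000000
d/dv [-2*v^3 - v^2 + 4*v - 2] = -6*v^2 - 2*v + 4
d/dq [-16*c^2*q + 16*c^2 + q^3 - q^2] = -16*c^2 + 3*q^2 - 2*q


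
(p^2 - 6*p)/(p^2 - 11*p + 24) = p*(p - 6)/(p^2 - 11*p + 24)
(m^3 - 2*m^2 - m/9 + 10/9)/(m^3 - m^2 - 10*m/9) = (m - 1)/m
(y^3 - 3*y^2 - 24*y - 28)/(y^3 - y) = (y^3 - 3*y^2 - 24*y - 28)/(y^3 - y)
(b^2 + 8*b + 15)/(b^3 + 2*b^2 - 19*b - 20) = (b + 3)/(b^2 - 3*b - 4)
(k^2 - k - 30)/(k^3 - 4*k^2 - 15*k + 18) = (k + 5)/(k^2 + 2*k - 3)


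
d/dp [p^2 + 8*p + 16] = 2*p + 8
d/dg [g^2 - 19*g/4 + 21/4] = 2*g - 19/4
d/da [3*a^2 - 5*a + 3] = 6*a - 5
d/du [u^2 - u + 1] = 2*u - 1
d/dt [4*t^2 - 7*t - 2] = 8*t - 7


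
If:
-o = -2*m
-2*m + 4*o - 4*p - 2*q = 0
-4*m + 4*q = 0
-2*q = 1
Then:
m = -1/2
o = -1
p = -1/2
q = -1/2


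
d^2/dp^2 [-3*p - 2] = 0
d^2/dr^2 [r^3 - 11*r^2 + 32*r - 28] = 6*r - 22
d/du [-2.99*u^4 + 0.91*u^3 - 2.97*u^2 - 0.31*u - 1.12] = -11.96*u^3 + 2.73*u^2 - 5.94*u - 0.31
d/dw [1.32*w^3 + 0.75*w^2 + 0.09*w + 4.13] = 3.96*w^2 + 1.5*w + 0.09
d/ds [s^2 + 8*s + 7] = 2*s + 8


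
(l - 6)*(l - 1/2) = l^2 - 13*l/2 + 3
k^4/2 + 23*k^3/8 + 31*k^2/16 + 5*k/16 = k*(k/2 + 1/4)*(k + 1/4)*(k + 5)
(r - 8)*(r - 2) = r^2 - 10*r + 16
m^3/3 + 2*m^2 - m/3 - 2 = (m/3 + 1/3)*(m - 1)*(m + 6)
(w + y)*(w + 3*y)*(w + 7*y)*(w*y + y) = w^4*y + 11*w^3*y^2 + w^3*y + 31*w^2*y^3 + 11*w^2*y^2 + 21*w*y^4 + 31*w*y^3 + 21*y^4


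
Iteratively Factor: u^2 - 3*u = (u - 3)*(u)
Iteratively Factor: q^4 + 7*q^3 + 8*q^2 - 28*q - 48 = (q - 2)*(q^3 + 9*q^2 + 26*q + 24) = (q - 2)*(q + 4)*(q^2 + 5*q + 6) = (q - 2)*(q + 2)*(q + 4)*(q + 3)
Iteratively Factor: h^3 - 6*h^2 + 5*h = (h)*(h^2 - 6*h + 5) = h*(h - 1)*(h - 5)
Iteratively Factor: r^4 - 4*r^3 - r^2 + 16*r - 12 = (r - 3)*(r^3 - r^2 - 4*r + 4) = (r - 3)*(r + 2)*(r^2 - 3*r + 2) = (r - 3)*(r - 2)*(r + 2)*(r - 1)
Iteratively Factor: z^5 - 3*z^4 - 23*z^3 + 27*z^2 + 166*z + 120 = (z + 1)*(z^4 - 4*z^3 - 19*z^2 + 46*z + 120) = (z - 5)*(z + 1)*(z^3 + z^2 - 14*z - 24) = (z - 5)*(z + 1)*(z + 3)*(z^2 - 2*z - 8) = (z - 5)*(z + 1)*(z + 2)*(z + 3)*(z - 4)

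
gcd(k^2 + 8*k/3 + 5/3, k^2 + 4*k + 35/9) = k + 5/3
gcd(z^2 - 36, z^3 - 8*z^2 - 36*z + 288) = z^2 - 36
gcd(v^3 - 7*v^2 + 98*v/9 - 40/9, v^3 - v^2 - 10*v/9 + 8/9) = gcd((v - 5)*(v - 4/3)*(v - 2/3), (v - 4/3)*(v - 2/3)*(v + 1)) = v^2 - 2*v + 8/9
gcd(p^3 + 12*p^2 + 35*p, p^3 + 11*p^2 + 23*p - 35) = p^2 + 12*p + 35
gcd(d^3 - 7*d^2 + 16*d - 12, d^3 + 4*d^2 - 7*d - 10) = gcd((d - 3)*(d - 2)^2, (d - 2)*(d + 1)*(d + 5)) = d - 2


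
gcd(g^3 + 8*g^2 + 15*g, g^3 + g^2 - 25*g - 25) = g + 5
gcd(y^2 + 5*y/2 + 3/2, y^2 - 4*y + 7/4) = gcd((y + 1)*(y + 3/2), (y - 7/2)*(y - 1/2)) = 1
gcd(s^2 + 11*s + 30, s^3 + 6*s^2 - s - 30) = s + 5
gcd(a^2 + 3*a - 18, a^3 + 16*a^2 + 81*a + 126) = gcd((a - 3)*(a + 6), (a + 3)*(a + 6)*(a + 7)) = a + 6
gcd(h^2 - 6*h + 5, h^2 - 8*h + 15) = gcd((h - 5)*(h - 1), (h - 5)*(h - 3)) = h - 5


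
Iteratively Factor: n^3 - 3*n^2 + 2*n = (n - 1)*(n^2 - 2*n) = (n - 2)*(n - 1)*(n)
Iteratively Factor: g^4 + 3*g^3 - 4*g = (g)*(g^3 + 3*g^2 - 4) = g*(g + 2)*(g^2 + g - 2) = g*(g - 1)*(g + 2)*(g + 2)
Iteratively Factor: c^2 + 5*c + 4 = (c + 4)*(c + 1)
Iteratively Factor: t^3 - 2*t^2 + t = (t - 1)*(t^2 - t) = t*(t - 1)*(t - 1)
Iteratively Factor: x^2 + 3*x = (x + 3)*(x)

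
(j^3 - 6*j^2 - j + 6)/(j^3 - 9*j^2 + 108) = (j^2 - 1)/(j^2 - 3*j - 18)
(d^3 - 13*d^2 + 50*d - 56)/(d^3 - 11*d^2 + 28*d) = (d - 2)/d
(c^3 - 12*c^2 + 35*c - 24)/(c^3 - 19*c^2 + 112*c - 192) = (c - 1)/(c - 8)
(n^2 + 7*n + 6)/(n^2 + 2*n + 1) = (n + 6)/(n + 1)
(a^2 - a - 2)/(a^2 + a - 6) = (a + 1)/(a + 3)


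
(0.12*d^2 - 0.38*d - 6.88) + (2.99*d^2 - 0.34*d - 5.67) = 3.11*d^2 - 0.72*d - 12.55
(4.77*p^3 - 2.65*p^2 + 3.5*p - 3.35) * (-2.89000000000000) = -13.7853*p^3 + 7.6585*p^2 - 10.115*p + 9.6815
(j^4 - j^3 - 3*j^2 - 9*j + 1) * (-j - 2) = -j^5 - j^4 + 5*j^3 + 15*j^2 + 17*j - 2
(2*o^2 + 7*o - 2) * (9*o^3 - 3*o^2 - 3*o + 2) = 18*o^5 + 57*o^4 - 45*o^3 - 11*o^2 + 20*o - 4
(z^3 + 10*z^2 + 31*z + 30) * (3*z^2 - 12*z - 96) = 3*z^5 + 18*z^4 - 123*z^3 - 1242*z^2 - 3336*z - 2880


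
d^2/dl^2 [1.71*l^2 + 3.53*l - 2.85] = 3.42000000000000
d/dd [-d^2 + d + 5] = 1 - 2*d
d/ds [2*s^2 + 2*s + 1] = 4*s + 2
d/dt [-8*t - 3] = -8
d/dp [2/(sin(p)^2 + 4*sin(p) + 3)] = -4*(sin(p) + 2)*cos(p)/(sin(p)^2 + 4*sin(p) + 3)^2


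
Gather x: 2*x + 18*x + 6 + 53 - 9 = 20*x + 50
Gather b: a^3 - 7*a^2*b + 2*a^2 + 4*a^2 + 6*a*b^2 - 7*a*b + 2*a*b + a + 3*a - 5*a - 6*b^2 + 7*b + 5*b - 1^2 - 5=a^3 + 6*a^2 - a + b^2*(6*a - 6) + b*(-7*a^2 - 5*a + 12) - 6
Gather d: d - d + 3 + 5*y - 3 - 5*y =0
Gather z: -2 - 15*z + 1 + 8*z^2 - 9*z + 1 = 8*z^2 - 24*z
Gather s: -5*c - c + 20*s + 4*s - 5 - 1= -6*c + 24*s - 6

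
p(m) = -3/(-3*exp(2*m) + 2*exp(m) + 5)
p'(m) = -3*(6*exp(2*m) - 2*exp(m))/(-3*exp(2*m) + 2*exp(m) + 5)^2 = (6 - 18*exp(m))*exp(m)/(-3*exp(2*m) + 2*exp(m) + 5)^2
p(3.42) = 0.00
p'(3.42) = -0.00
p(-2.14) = -0.58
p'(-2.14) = 0.02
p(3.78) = 0.00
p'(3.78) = -0.00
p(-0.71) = -0.57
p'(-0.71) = -0.05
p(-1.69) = -0.57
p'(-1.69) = 0.02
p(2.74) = 0.00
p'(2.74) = -0.01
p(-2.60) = -0.58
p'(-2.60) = 0.01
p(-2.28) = -0.58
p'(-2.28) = 0.02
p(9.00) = 0.00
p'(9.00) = 0.00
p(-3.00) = -0.59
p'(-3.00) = 0.01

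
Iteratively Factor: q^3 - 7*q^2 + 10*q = (q - 5)*(q^2 - 2*q) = q*(q - 5)*(q - 2)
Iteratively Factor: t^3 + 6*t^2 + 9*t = (t + 3)*(t^2 + 3*t) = (t + 3)^2*(t)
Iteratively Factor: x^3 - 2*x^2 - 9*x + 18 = (x - 2)*(x^2 - 9) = (x - 2)*(x + 3)*(x - 3)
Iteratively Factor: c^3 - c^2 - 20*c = (c - 5)*(c^2 + 4*c) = (c - 5)*(c + 4)*(c)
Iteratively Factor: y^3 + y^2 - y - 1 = (y - 1)*(y^2 + 2*y + 1) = (y - 1)*(y + 1)*(y + 1)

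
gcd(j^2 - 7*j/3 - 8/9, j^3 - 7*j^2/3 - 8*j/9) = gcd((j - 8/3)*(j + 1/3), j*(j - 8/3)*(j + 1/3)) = j^2 - 7*j/3 - 8/9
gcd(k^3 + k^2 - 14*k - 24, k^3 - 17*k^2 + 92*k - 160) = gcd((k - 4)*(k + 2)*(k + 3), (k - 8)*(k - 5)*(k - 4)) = k - 4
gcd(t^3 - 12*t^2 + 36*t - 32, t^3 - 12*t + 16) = t^2 - 4*t + 4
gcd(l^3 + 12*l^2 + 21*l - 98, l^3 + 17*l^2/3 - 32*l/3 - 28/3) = l^2 + 5*l - 14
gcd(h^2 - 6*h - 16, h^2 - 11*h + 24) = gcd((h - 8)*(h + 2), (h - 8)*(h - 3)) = h - 8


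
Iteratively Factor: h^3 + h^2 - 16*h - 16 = (h + 1)*(h^2 - 16) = (h + 1)*(h + 4)*(h - 4)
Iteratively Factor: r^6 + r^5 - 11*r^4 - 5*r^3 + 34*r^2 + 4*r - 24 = (r - 2)*(r^5 + 3*r^4 - 5*r^3 - 15*r^2 + 4*r + 12) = (r - 2)*(r + 3)*(r^4 - 5*r^2 + 4) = (r - 2)*(r + 2)*(r + 3)*(r^3 - 2*r^2 - r + 2) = (r - 2)*(r + 1)*(r + 2)*(r + 3)*(r^2 - 3*r + 2) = (r - 2)^2*(r + 1)*(r + 2)*(r + 3)*(r - 1)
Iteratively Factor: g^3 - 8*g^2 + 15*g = (g - 5)*(g^2 - 3*g) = (g - 5)*(g - 3)*(g)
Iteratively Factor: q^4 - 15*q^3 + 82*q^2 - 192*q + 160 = (q - 5)*(q^3 - 10*q^2 + 32*q - 32) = (q - 5)*(q - 2)*(q^2 - 8*q + 16) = (q - 5)*(q - 4)*(q - 2)*(q - 4)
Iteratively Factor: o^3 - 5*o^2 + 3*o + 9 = (o - 3)*(o^2 - 2*o - 3) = (o - 3)*(o + 1)*(o - 3)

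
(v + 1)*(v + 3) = v^2 + 4*v + 3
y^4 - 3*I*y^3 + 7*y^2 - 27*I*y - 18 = (y - 3*I)*(y - 2*I)*(y - I)*(y + 3*I)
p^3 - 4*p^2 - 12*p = p*(p - 6)*(p + 2)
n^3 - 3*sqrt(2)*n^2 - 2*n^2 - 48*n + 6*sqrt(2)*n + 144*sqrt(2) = (n - 8)*(n + 6)*(n - 3*sqrt(2))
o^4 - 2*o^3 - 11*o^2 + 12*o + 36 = (o - 3)^2*(o + 2)^2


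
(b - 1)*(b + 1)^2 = b^3 + b^2 - b - 1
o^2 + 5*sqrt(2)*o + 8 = (o + sqrt(2))*(o + 4*sqrt(2))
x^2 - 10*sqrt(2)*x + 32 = (x - 8*sqrt(2))*(x - 2*sqrt(2))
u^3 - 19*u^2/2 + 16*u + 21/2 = (u - 7)*(u - 3)*(u + 1/2)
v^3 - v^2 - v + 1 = (v - 1)^2*(v + 1)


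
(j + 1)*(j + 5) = j^2 + 6*j + 5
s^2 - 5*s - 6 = (s - 6)*(s + 1)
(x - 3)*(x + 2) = x^2 - x - 6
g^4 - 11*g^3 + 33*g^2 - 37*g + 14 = (g - 7)*(g - 2)*(g - 1)^2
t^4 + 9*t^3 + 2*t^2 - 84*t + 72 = (t - 2)*(t - 1)*(t + 6)^2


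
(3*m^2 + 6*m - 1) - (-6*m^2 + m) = 9*m^2 + 5*m - 1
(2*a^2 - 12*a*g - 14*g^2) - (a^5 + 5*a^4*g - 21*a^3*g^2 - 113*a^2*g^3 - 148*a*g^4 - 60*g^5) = -a^5 - 5*a^4*g + 21*a^3*g^2 + 113*a^2*g^3 + 2*a^2 + 148*a*g^4 - 12*a*g + 60*g^5 - 14*g^2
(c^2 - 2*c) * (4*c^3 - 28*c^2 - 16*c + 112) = 4*c^5 - 36*c^4 + 40*c^3 + 144*c^2 - 224*c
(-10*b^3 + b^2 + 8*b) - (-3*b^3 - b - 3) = -7*b^3 + b^2 + 9*b + 3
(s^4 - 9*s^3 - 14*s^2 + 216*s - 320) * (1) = s^4 - 9*s^3 - 14*s^2 + 216*s - 320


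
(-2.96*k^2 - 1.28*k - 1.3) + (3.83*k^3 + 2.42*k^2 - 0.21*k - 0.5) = 3.83*k^3 - 0.54*k^2 - 1.49*k - 1.8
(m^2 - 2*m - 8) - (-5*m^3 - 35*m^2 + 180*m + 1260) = 5*m^3 + 36*m^2 - 182*m - 1268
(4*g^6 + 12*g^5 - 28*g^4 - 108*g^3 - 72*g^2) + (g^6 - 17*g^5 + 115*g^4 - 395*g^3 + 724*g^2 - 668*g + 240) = 5*g^6 - 5*g^5 + 87*g^4 - 503*g^3 + 652*g^2 - 668*g + 240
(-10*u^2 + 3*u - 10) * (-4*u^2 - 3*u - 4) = 40*u^4 + 18*u^3 + 71*u^2 + 18*u + 40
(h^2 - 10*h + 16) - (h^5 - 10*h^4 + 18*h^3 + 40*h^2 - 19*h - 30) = -h^5 + 10*h^4 - 18*h^3 - 39*h^2 + 9*h + 46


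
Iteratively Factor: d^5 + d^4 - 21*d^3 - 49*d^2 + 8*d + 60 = (d + 2)*(d^4 - d^3 - 19*d^2 - 11*d + 30) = (d - 1)*(d + 2)*(d^3 - 19*d - 30) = (d - 5)*(d - 1)*(d + 2)*(d^2 + 5*d + 6) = (d - 5)*(d - 1)*(d + 2)*(d + 3)*(d + 2)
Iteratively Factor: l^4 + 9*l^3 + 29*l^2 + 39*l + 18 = (l + 1)*(l^3 + 8*l^2 + 21*l + 18) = (l + 1)*(l + 3)*(l^2 + 5*l + 6) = (l + 1)*(l + 2)*(l + 3)*(l + 3)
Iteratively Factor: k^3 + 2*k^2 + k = (k)*(k^2 + 2*k + 1) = k*(k + 1)*(k + 1)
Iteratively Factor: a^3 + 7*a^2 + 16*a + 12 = (a + 3)*(a^2 + 4*a + 4) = (a + 2)*(a + 3)*(a + 2)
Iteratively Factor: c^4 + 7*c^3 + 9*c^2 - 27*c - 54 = (c + 3)*(c^3 + 4*c^2 - 3*c - 18) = (c + 3)^2*(c^2 + c - 6) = (c + 3)^3*(c - 2)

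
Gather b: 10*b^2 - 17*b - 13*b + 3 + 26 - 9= 10*b^2 - 30*b + 20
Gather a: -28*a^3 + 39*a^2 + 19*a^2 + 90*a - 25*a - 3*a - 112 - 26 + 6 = -28*a^3 + 58*a^2 + 62*a - 132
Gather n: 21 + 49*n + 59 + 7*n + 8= 56*n + 88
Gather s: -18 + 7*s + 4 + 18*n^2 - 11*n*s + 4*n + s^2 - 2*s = 18*n^2 + 4*n + s^2 + s*(5 - 11*n) - 14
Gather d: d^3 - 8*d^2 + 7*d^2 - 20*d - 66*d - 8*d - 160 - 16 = d^3 - d^2 - 94*d - 176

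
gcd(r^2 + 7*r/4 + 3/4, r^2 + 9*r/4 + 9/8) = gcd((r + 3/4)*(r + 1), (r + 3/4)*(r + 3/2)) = r + 3/4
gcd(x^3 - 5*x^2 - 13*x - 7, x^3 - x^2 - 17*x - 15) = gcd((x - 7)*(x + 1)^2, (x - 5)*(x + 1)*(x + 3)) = x + 1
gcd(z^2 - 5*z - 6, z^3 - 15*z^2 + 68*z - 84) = z - 6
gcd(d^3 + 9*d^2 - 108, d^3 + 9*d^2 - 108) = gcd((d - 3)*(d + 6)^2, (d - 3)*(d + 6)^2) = d^3 + 9*d^2 - 108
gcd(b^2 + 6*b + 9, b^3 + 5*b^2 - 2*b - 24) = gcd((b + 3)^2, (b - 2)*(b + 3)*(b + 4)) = b + 3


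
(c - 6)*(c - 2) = c^2 - 8*c + 12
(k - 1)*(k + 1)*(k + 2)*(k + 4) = k^4 + 6*k^3 + 7*k^2 - 6*k - 8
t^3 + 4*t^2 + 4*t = t*(t + 2)^2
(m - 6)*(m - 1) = m^2 - 7*m + 6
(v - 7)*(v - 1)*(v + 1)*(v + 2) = v^4 - 5*v^3 - 15*v^2 + 5*v + 14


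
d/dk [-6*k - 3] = -6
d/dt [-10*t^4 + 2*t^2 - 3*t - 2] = -40*t^3 + 4*t - 3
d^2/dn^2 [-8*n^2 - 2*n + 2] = -16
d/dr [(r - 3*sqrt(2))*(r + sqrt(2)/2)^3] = (r - 17*sqrt(2)/8)*(2*r + sqrt(2))^2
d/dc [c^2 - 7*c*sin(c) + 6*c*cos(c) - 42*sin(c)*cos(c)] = -6*c*sin(c) - 7*c*cos(c) + 2*c - 7*sin(c) + 6*cos(c) - 42*cos(2*c)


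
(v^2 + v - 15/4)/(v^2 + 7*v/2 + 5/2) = (v - 3/2)/(v + 1)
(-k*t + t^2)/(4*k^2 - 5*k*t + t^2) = t/(-4*k + t)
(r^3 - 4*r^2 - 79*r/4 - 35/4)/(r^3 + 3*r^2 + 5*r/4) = (r - 7)/r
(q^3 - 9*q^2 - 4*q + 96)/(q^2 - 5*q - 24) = q - 4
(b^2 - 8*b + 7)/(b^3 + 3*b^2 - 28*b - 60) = (b^2 - 8*b + 7)/(b^3 + 3*b^2 - 28*b - 60)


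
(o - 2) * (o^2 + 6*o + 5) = o^3 + 4*o^2 - 7*o - 10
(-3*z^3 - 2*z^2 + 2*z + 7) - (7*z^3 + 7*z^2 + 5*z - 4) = -10*z^3 - 9*z^2 - 3*z + 11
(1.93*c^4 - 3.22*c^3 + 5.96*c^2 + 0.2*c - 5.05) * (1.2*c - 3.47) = 2.316*c^5 - 10.5611*c^4 + 18.3254*c^3 - 20.4412*c^2 - 6.754*c + 17.5235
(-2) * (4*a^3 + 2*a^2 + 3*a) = -8*a^3 - 4*a^2 - 6*a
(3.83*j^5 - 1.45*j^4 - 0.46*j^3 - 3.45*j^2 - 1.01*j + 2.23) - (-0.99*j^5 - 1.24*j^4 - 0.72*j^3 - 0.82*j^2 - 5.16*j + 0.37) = 4.82*j^5 - 0.21*j^4 + 0.26*j^3 - 2.63*j^2 + 4.15*j + 1.86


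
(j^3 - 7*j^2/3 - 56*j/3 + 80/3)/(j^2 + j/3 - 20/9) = 3*(j^2 - j - 20)/(3*j + 5)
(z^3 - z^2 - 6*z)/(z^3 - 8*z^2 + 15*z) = (z + 2)/(z - 5)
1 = 1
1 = 1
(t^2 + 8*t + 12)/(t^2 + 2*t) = (t + 6)/t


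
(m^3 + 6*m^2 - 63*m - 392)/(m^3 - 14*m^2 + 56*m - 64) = (m^2 + 14*m + 49)/(m^2 - 6*m + 8)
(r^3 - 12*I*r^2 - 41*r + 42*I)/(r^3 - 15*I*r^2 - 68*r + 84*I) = (r - 3*I)/(r - 6*I)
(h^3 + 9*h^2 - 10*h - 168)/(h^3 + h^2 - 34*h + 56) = (h + 6)/(h - 2)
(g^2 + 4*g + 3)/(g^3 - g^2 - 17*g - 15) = 1/(g - 5)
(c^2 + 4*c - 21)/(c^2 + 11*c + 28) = (c - 3)/(c + 4)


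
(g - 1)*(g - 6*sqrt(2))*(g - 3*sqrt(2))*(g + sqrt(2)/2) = g^4 - 17*sqrt(2)*g^3/2 - g^3 + 17*sqrt(2)*g^2/2 + 27*g^2 - 27*g + 18*sqrt(2)*g - 18*sqrt(2)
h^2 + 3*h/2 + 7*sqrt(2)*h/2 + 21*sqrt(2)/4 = (h + 3/2)*(h + 7*sqrt(2)/2)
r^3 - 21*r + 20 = (r - 4)*(r - 1)*(r + 5)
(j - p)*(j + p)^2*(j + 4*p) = j^4 + 5*j^3*p + 3*j^2*p^2 - 5*j*p^3 - 4*p^4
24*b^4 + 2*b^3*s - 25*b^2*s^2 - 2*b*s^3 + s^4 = (-6*b + s)*(-b + s)*(b + s)*(4*b + s)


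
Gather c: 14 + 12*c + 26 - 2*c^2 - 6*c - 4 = -2*c^2 + 6*c + 36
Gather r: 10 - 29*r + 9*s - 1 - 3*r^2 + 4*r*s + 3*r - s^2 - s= -3*r^2 + r*(4*s - 26) - s^2 + 8*s + 9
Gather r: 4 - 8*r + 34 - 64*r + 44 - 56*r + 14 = 96 - 128*r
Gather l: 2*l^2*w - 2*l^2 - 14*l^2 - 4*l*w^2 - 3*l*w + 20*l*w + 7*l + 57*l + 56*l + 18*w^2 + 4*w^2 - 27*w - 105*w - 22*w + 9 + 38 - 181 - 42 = l^2*(2*w - 16) + l*(-4*w^2 + 17*w + 120) + 22*w^2 - 154*w - 176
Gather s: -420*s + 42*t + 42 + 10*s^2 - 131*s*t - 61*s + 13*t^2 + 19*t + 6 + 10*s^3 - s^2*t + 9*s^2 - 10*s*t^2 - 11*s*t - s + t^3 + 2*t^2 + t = 10*s^3 + s^2*(19 - t) + s*(-10*t^2 - 142*t - 482) + t^3 + 15*t^2 + 62*t + 48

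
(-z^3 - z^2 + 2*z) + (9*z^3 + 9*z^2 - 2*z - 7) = 8*z^3 + 8*z^2 - 7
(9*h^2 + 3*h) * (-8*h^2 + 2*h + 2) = -72*h^4 - 6*h^3 + 24*h^2 + 6*h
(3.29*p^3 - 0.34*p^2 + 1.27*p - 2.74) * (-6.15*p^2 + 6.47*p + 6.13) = -20.2335*p^5 + 23.3773*p^4 + 10.1574*p^3 + 22.9837*p^2 - 9.9427*p - 16.7962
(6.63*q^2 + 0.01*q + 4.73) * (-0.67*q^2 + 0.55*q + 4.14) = -4.4421*q^4 + 3.6398*q^3 + 24.2846*q^2 + 2.6429*q + 19.5822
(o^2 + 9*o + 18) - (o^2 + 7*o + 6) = 2*o + 12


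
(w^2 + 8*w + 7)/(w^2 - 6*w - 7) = (w + 7)/(w - 7)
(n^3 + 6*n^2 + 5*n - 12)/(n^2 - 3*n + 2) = (n^2 + 7*n + 12)/(n - 2)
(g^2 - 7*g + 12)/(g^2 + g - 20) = (g - 3)/(g + 5)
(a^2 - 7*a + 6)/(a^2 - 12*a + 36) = (a - 1)/(a - 6)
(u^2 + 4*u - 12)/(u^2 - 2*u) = (u + 6)/u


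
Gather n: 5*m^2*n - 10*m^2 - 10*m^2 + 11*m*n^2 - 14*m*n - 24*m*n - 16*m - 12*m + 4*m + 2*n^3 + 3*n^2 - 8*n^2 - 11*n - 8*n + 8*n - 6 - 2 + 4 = -20*m^2 - 24*m + 2*n^3 + n^2*(11*m - 5) + n*(5*m^2 - 38*m - 11) - 4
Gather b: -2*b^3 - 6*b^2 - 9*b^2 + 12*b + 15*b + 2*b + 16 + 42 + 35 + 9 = -2*b^3 - 15*b^2 + 29*b + 102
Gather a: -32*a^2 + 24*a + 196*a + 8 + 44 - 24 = -32*a^2 + 220*a + 28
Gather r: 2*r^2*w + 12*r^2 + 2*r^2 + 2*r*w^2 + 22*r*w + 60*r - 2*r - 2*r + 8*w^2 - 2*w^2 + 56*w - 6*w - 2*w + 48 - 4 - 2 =r^2*(2*w + 14) + r*(2*w^2 + 22*w + 56) + 6*w^2 + 48*w + 42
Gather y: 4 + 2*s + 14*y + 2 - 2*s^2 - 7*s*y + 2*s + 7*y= -2*s^2 + 4*s + y*(21 - 7*s) + 6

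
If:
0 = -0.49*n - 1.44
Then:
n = -2.94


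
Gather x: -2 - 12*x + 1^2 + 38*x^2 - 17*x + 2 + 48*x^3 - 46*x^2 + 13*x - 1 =48*x^3 - 8*x^2 - 16*x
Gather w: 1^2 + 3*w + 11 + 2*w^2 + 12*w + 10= 2*w^2 + 15*w + 22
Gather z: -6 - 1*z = -z - 6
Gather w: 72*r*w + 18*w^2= 72*r*w + 18*w^2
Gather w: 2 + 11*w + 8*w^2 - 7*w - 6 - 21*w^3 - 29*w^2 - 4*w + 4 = -21*w^3 - 21*w^2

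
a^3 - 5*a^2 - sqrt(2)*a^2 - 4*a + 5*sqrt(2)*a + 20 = (a - 5)*(a - 2*sqrt(2))*(a + sqrt(2))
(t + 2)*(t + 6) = t^2 + 8*t + 12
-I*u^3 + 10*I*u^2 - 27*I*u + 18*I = (u - 6)*(u - 3)*(-I*u + I)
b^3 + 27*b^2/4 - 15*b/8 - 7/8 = (b - 1/2)*(b + 1/4)*(b + 7)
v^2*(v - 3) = v^3 - 3*v^2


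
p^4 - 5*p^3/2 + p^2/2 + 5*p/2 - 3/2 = (p - 3/2)*(p - 1)^2*(p + 1)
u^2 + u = u*(u + 1)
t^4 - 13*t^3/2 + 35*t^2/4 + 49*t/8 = t*(t - 7/2)^2*(t + 1/2)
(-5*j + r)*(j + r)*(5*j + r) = -25*j^3 - 25*j^2*r + j*r^2 + r^3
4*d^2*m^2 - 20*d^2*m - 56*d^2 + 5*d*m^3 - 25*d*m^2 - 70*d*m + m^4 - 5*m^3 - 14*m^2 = (d + m)*(4*d + m)*(m - 7)*(m + 2)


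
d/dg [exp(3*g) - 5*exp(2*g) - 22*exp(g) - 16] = (3*exp(2*g) - 10*exp(g) - 22)*exp(g)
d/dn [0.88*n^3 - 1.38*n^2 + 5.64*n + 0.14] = 2.64*n^2 - 2.76*n + 5.64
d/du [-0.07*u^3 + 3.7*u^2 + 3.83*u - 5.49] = -0.21*u^2 + 7.4*u + 3.83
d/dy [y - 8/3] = 1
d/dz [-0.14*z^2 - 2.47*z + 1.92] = -0.28*z - 2.47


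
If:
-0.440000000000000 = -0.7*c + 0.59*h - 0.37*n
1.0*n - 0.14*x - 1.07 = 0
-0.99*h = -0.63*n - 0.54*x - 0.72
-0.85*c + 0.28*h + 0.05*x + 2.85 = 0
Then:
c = 7.38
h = 9.85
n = 2.93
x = 13.30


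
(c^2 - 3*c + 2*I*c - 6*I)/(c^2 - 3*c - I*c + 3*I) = (c + 2*I)/(c - I)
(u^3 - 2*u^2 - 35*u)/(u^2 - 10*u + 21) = u*(u + 5)/(u - 3)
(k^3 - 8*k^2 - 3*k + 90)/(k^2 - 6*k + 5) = (k^2 - 3*k - 18)/(k - 1)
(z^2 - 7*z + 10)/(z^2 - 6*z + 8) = (z - 5)/(z - 4)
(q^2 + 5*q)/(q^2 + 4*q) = (q + 5)/(q + 4)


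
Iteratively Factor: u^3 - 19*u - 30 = (u + 3)*(u^2 - 3*u - 10) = (u + 2)*(u + 3)*(u - 5)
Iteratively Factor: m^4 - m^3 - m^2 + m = (m - 1)*(m^3 - m) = (m - 1)^2*(m^2 + m) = (m - 1)^2*(m + 1)*(m)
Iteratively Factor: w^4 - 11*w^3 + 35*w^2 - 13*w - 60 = (w + 1)*(w^3 - 12*w^2 + 47*w - 60) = (w - 5)*(w + 1)*(w^2 - 7*w + 12) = (w - 5)*(w - 4)*(w + 1)*(w - 3)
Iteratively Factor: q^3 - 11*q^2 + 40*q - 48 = (q - 4)*(q^2 - 7*q + 12) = (q - 4)*(q - 3)*(q - 4)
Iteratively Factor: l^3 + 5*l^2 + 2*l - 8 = (l + 2)*(l^2 + 3*l - 4) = (l - 1)*(l + 2)*(l + 4)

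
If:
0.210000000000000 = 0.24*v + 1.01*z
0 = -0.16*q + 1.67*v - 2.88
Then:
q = -43.9244791666667*z - 8.8671875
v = 0.875 - 4.20833333333333*z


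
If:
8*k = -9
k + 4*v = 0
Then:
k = -9/8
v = 9/32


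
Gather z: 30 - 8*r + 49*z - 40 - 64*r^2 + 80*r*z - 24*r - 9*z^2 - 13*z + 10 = -64*r^2 - 32*r - 9*z^2 + z*(80*r + 36)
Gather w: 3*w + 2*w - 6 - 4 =5*w - 10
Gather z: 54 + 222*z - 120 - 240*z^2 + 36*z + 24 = -240*z^2 + 258*z - 42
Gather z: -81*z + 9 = 9 - 81*z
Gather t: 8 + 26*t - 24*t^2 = -24*t^2 + 26*t + 8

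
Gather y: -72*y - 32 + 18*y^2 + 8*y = 18*y^2 - 64*y - 32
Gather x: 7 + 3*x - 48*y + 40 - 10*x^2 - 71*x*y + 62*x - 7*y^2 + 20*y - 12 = -10*x^2 + x*(65 - 71*y) - 7*y^2 - 28*y + 35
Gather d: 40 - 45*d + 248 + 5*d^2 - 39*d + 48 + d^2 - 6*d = 6*d^2 - 90*d + 336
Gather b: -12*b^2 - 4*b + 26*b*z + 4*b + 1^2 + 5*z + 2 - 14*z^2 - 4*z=-12*b^2 + 26*b*z - 14*z^2 + z + 3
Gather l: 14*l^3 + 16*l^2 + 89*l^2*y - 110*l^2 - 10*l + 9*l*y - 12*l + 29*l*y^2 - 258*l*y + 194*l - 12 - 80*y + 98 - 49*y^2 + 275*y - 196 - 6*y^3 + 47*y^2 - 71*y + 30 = 14*l^3 + l^2*(89*y - 94) + l*(29*y^2 - 249*y + 172) - 6*y^3 - 2*y^2 + 124*y - 80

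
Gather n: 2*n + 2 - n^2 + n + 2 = -n^2 + 3*n + 4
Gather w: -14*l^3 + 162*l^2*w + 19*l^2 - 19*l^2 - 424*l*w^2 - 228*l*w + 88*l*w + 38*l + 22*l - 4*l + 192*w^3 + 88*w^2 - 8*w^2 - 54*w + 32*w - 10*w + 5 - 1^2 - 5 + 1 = -14*l^3 + 56*l + 192*w^3 + w^2*(80 - 424*l) + w*(162*l^2 - 140*l - 32)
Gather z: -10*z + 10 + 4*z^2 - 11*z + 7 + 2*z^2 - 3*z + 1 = 6*z^2 - 24*z + 18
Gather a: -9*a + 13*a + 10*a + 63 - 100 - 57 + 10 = 14*a - 84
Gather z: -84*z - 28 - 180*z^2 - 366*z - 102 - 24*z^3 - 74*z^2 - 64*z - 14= -24*z^3 - 254*z^2 - 514*z - 144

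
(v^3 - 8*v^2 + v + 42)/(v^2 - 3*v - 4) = (-v^3 + 8*v^2 - v - 42)/(-v^2 + 3*v + 4)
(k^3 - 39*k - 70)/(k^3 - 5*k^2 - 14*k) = (k + 5)/k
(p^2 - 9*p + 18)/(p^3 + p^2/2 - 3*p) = 2*(p^2 - 9*p + 18)/(p*(2*p^2 + p - 6))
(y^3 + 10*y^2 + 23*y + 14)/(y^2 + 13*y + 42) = (y^2 + 3*y + 2)/(y + 6)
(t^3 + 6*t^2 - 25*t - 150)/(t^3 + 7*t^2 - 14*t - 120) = (t - 5)/(t - 4)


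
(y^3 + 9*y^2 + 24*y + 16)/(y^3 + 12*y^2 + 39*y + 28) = (y + 4)/(y + 7)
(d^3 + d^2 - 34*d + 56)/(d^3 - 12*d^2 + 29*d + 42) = (d^3 + d^2 - 34*d + 56)/(d^3 - 12*d^2 + 29*d + 42)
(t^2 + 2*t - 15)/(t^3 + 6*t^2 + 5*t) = (t - 3)/(t*(t + 1))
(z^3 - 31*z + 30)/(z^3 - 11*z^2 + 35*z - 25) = (z + 6)/(z - 5)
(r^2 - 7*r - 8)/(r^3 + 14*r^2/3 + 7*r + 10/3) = 3*(r - 8)/(3*r^2 + 11*r + 10)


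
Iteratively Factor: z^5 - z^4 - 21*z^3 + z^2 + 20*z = (z - 1)*(z^4 - 21*z^2 - 20*z) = (z - 1)*(z + 4)*(z^3 - 4*z^2 - 5*z) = (z - 1)*(z + 1)*(z + 4)*(z^2 - 5*z) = z*(z - 1)*(z + 1)*(z + 4)*(z - 5)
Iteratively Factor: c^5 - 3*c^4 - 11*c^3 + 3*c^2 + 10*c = (c)*(c^4 - 3*c^3 - 11*c^2 + 3*c + 10) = c*(c + 2)*(c^3 - 5*c^2 - c + 5) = c*(c - 1)*(c + 2)*(c^2 - 4*c - 5) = c*(c - 1)*(c + 1)*(c + 2)*(c - 5)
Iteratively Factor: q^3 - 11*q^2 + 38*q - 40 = (q - 5)*(q^2 - 6*q + 8) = (q - 5)*(q - 2)*(q - 4)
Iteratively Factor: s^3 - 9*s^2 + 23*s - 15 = (s - 3)*(s^2 - 6*s + 5) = (s - 5)*(s - 3)*(s - 1)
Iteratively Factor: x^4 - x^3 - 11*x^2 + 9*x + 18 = (x - 2)*(x^3 + x^2 - 9*x - 9) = (x - 3)*(x - 2)*(x^2 + 4*x + 3) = (x - 3)*(x - 2)*(x + 3)*(x + 1)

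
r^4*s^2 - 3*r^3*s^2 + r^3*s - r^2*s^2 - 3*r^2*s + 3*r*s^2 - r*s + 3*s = (r - 3)*(r - 1)*(r*s + 1)*(r*s + s)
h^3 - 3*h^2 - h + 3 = (h - 3)*(h - 1)*(h + 1)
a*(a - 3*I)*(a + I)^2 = a^4 - I*a^3 + 5*a^2 + 3*I*a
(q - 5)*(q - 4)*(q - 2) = q^3 - 11*q^2 + 38*q - 40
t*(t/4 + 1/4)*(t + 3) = t^3/4 + t^2 + 3*t/4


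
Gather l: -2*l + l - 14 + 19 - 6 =-l - 1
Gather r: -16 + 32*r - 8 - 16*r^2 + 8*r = -16*r^2 + 40*r - 24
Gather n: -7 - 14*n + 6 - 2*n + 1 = -16*n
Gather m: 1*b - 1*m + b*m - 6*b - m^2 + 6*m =-5*b - m^2 + m*(b + 5)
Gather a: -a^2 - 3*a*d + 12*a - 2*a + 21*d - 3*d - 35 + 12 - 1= -a^2 + a*(10 - 3*d) + 18*d - 24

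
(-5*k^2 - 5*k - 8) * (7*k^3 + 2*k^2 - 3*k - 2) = -35*k^5 - 45*k^4 - 51*k^3 + 9*k^2 + 34*k + 16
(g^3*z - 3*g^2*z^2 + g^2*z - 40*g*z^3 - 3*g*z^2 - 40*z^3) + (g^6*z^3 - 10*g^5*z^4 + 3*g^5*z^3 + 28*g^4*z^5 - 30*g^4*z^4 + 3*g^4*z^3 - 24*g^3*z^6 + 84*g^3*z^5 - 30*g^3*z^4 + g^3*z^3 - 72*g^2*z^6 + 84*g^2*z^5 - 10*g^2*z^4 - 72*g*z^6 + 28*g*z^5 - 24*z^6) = g^6*z^3 - 10*g^5*z^4 + 3*g^5*z^3 + 28*g^4*z^5 - 30*g^4*z^4 + 3*g^4*z^3 - 24*g^3*z^6 + 84*g^3*z^5 - 30*g^3*z^4 + g^3*z^3 + g^3*z - 72*g^2*z^6 + 84*g^2*z^5 - 10*g^2*z^4 - 3*g^2*z^2 + g^2*z - 72*g*z^6 + 28*g*z^5 - 40*g*z^3 - 3*g*z^2 - 24*z^6 - 40*z^3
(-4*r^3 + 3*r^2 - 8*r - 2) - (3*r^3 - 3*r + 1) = -7*r^3 + 3*r^2 - 5*r - 3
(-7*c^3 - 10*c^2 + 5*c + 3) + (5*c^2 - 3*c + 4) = -7*c^3 - 5*c^2 + 2*c + 7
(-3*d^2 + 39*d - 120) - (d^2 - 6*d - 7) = -4*d^2 + 45*d - 113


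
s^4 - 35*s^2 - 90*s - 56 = (s - 7)*(s + 1)*(s + 2)*(s + 4)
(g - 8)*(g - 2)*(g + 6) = g^3 - 4*g^2 - 44*g + 96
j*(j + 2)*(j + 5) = j^3 + 7*j^2 + 10*j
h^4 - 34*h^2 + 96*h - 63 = (h - 3)^2*(h - 1)*(h + 7)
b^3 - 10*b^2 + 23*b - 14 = (b - 7)*(b - 2)*(b - 1)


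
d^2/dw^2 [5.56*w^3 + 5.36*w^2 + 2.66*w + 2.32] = 33.36*w + 10.72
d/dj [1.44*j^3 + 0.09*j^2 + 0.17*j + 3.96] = 4.32*j^2 + 0.18*j + 0.17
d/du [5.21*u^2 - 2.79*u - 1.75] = 10.42*u - 2.79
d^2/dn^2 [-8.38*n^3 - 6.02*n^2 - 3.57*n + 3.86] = -50.28*n - 12.04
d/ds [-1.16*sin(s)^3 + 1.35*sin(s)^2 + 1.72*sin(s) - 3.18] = (-3.48*sin(s)^2 + 2.7*sin(s) + 1.72)*cos(s)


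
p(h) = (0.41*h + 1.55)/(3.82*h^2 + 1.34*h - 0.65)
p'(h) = (-7.64*h - 1.34)*(0.41*h + 1.55)/(3.82*h^2 + 1.34*h - 0.65)^2 + 0.41/(3.82*h^2 + 1.34*h - 0.65) = (1.5662*h^2 + 0.5494*h - (0.41*h + 1.55)*(7.64*h + 1.34) - 0.2665)/(3.82*h^2 + 1.34*h - 0.65)^2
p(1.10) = 0.37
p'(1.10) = -0.58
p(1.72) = 0.17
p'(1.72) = -0.16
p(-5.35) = -0.01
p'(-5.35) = 0.00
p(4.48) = 0.04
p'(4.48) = -0.01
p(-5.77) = -0.01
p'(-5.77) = 0.00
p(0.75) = 0.74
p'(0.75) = -1.93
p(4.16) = 0.05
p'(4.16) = -0.02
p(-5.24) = -0.01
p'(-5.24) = 0.00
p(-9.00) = -0.01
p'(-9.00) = -0.00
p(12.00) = 0.01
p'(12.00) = -0.00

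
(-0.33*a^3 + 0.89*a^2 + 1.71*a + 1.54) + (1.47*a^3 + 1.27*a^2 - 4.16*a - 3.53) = 1.14*a^3 + 2.16*a^2 - 2.45*a - 1.99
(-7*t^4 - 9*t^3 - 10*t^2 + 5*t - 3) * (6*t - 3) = -42*t^5 - 33*t^4 - 33*t^3 + 60*t^2 - 33*t + 9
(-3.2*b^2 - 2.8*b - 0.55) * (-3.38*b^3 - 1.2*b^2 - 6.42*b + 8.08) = 10.816*b^5 + 13.304*b^4 + 25.763*b^3 - 7.22*b^2 - 19.093*b - 4.444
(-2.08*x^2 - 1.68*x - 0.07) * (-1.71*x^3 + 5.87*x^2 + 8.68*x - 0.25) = 3.5568*x^5 - 9.3368*x^4 - 27.7963*x^3 - 14.4733*x^2 - 0.1876*x + 0.0175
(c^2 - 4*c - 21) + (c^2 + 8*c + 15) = 2*c^2 + 4*c - 6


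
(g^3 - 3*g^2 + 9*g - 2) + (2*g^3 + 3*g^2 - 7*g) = 3*g^3 + 2*g - 2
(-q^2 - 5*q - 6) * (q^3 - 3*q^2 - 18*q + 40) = -q^5 - 2*q^4 + 27*q^3 + 68*q^2 - 92*q - 240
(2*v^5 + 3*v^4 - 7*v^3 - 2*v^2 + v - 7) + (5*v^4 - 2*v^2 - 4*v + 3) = 2*v^5 + 8*v^4 - 7*v^3 - 4*v^2 - 3*v - 4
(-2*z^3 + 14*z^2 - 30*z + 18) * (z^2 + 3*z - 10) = -2*z^5 + 8*z^4 + 32*z^3 - 212*z^2 + 354*z - 180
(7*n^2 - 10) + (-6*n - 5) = 7*n^2 - 6*n - 15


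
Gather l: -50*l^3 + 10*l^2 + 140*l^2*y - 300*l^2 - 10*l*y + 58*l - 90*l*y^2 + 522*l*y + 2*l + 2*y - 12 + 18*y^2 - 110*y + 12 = -50*l^3 + l^2*(140*y - 290) + l*(-90*y^2 + 512*y + 60) + 18*y^2 - 108*y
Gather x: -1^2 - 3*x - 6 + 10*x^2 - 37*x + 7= 10*x^2 - 40*x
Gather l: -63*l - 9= -63*l - 9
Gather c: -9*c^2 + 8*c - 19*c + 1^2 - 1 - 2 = -9*c^2 - 11*c - 2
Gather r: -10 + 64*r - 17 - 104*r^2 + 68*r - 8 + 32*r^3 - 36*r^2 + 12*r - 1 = 32*r^3 - 140*r^2 + 144*r - 36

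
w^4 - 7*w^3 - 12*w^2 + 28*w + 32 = (w - 8)*(w - 2)*(w + 1)*(w + 2)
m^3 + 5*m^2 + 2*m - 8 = (m - 1)*(m + 2)*(m + 4)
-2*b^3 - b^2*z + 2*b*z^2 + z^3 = (-b + z)*(b + z)*(2*b + z)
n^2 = n^2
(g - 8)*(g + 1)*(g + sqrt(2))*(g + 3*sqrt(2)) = g^4 - 7*g^3 + 4*sqrt(2)*g^3 - 28*sqrt(2)*g^2 - 2*g^2 - 32*sqrt(2)*g - 42*g - 48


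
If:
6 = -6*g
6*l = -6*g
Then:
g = -1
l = 1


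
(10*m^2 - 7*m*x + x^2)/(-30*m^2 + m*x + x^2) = (-2*m + x)/(6*m + x)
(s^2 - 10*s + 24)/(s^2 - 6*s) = (s - 4)/s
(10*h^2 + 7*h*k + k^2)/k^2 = 10*h^2/k^2 + 7*h/k + 1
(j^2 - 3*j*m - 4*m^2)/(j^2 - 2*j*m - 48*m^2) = (-j^2 + 3*j*m + 4*m^2)/(-j^2 + 2*j*m + 48*m^2)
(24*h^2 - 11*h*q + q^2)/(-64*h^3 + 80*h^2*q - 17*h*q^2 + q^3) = (-3*h + q)/(8*h^2 - 9*h*q + q^2)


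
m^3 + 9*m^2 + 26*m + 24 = (m + 2)*(m + 3)*(m + 4)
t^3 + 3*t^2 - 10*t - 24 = (t - 3)*(t + 2)*(t + 4)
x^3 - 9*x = x*(x - 3)*(x + 3)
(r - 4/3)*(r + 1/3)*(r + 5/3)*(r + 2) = r^4 + 8*r^3/3 - 7*r^2/9 - 134*r/27 - 40/27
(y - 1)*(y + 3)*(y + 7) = y^3 + 9*y^2 + 11*y - 21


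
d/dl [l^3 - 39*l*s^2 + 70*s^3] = 3*l^2 - 39*s^2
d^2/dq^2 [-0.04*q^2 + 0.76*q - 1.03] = -0.0800000000000000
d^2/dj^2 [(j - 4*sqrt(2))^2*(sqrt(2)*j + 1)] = 6*sqrt(2)*j - 30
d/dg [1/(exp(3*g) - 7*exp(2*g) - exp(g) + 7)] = (-3*exp(2*g) + 14*exp(g) + 1)*exp(g)/(exp(3*g) - 7*exp(2*g) - exp(g) + 7)^2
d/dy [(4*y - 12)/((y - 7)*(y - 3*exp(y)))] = 4*((3 - y)*(y - 3*exp(y)) + (y - 7)*(y - 3)*(3*exp(y) - 1) + (y - 7)*(y - 3*exp(y)))/((y - 7)^2*(y - 3*exp(y))^2)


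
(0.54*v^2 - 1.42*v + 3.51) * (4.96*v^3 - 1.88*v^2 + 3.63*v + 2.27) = 2.6784*v^5 - 8.0584*v^4 + 22.0394*v^3 - 10.5276*v^2 + 9.5179*v + 7.9677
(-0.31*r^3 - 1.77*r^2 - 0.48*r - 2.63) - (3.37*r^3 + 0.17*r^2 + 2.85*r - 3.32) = -3.68*r^3 - 1.94*r^2 - 3.33*r + 0.69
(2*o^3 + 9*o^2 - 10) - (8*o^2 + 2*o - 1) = 2*o^3 + o^2 - 2*o - 9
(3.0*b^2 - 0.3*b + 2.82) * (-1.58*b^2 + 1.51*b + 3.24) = -4.74*b^4 + 5.004*b^3 + 4.8114*b^2 + 3.2862*b + 9.1368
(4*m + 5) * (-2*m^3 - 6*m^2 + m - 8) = -8*m^4 - 34*m^3 - 26*m^2 - 27*m - 40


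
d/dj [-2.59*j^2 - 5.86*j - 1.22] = -5.18*j - 5.86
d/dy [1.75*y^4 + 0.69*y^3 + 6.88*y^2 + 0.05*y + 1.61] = 7.0*y^3 + 2.07*y^2 + 13.76*y + 0.05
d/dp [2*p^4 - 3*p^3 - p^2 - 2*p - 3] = 8*p^3 - 9*p^2 - 2*p - 2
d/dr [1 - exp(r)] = -exp(r)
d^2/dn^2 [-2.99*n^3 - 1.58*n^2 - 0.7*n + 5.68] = -17.94*n - 3.16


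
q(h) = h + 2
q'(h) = 1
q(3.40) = 5.40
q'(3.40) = 1.00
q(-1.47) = 0.53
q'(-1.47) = 1.00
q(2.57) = 4.57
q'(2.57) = 1.00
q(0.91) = 2.91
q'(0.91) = 1.00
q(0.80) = 2.80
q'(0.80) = 1.00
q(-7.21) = -5.21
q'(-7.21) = 1.00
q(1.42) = 3.42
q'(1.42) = 1.00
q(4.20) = 6.20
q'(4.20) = 1.00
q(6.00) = 8.00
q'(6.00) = 1.00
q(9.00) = 11.00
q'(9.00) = 1.00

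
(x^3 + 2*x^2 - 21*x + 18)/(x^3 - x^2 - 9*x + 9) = (x + 6)/(x + 3)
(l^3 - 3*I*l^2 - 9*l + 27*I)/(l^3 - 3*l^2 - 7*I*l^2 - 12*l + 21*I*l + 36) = (l + 3)/(l - 4*I)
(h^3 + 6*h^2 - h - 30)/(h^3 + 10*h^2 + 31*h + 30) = (h - 2)/(h + 2)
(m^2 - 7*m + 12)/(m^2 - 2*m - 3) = (m - 4)/(m + 1)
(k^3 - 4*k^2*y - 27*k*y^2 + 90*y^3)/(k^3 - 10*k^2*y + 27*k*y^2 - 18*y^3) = (-k - 5*y)/(-k + y)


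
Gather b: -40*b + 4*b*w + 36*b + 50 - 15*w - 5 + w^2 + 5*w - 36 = b*(4*w - 4) + w^2 - 10*w + 9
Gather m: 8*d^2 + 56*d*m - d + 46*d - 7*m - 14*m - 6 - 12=8*d^2 + 45*d + m*(56*d - 21) - 18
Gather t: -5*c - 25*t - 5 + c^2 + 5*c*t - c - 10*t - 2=c^2 - 6*c + t*(5*c - 35) - 7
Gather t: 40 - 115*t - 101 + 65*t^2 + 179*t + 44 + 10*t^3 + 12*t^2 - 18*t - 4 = 10*t^3 + 77*t^2 + 46*t - 21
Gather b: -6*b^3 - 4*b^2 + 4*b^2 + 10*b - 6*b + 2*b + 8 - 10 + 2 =-6*b^3 + 6*b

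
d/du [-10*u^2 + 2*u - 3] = 2 - 20*u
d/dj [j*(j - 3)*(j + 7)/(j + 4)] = 2*(j^3 + 8*j^2 + 16*j - 42)/(j^2 + 8*j + 16)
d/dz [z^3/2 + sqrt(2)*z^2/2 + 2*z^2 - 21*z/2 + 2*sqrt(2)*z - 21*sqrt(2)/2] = 3*z^2/2 + sqrt(2)*z + 4*z - 21/2 + 2*sqrt(2)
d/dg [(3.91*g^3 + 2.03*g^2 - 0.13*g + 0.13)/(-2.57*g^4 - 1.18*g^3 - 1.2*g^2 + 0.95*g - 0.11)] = (10.0487*g^6 + 10.4342*g^5 - 3.2989*g^4 + 8.4586*g^3 + 0.942399999999999*g^2 - 0.1346*g - 0.1092)/(6.6049*g^8 + 6.0652*g^7 + 7.5604*g^6 - 2.051*g^5 - 0.2366*g^4 - 2.0204*g^3 + 1.1665*g^2 - 0.209*g + 0.0121)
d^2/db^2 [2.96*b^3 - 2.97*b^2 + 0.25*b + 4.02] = 17.76*b - 5.94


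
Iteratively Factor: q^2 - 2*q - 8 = (q + 2)*(q - 4)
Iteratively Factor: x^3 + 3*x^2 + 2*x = (x)*(x^2 + 3*x + 2) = x*(x + 1)*(x + 2)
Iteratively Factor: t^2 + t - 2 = (t + 2)*(t - 1)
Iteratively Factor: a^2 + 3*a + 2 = (a + 1)*(a + 2)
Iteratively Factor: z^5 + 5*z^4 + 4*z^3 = (z)*(z^4 + 5*z^3 + 4*z^2) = z^2*(z^3 + 5*z^2 + 4*z) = z^3*(z^2 + 5*z + 4) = z^3*(z + 1)*(z + 4)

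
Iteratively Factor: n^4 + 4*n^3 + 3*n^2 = (n)*(n^3 + 4*n^2 + 3*n) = n^2*(n^2 + 4*n + 3) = n^2*(n + 1)*(n + 3)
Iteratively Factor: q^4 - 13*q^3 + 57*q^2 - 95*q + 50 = (q - 2)*(q^3 - 11*q^2 + 35*q - 25) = (q - 2)*(q - 1)*(q^2 - 10*q + 25) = (q - 5)*(q - 2)*(q - 1)*(q - 5)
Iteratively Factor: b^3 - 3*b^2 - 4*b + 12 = (b + 2)*(b^2 - 5*b + 6) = (b - 2)*(b + 2)*(b - 3)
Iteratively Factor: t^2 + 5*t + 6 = (t + 3)*(t + 2)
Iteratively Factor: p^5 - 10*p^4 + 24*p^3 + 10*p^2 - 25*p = (p)*(p^4 - 10*p^3 + 24*p^2 + 10*p - 25) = p*(p - 5)*(p^3 - 5*p^2 - p + 5) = p*(p - 5)^2*(p^2 - 1) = p*(p - 5)^2*(p - 1)*(p + 1)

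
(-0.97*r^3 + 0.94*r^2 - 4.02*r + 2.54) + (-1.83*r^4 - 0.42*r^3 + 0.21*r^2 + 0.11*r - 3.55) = -1.83*r^4 - 1.39*r^3 + 1.15*r^2 - 3.91*r - 1.01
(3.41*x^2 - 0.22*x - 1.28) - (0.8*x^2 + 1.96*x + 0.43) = 2.61*x^2 - 2.18*x - 1.71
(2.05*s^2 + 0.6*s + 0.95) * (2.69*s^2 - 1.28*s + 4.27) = 5.5145*s^4 - 1.01*s^3 + 10.541*s^2 + 1.346*s + 4.0565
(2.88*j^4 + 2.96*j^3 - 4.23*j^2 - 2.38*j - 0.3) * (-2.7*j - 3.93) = -7.776*j^5 - 19.3104*j^4 - 0.211799999999998*j^3 + 23.0499*j^2 + 10.1634*j + 1.179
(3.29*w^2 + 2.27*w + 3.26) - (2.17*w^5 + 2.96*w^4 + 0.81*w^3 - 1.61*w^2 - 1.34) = -2.17*w^5 - 2.96*w^4 - 0.81*w^3 + 4.9*w^2 + 2.27*w + 4.6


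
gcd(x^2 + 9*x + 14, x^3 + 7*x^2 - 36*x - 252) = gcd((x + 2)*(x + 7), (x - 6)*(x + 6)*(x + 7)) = x + 7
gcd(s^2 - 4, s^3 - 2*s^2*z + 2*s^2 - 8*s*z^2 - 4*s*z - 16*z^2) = s + 2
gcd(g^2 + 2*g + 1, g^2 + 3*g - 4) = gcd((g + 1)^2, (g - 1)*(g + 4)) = 1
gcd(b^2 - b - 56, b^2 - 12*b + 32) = b - 8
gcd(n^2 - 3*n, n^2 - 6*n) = n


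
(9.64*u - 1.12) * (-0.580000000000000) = 0.6496 - 5.5912*u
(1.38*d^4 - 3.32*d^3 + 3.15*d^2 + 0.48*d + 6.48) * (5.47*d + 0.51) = 7.5486*d^5 - 17.4566*d^4 + 15.5373*d^3 + 4.2321*d^2 + 35.6904*d + 3.3048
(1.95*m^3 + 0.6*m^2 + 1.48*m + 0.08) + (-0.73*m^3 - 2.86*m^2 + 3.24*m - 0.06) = 1.22*m^3 - 2.26*m^2 + 4.72*m + 0.02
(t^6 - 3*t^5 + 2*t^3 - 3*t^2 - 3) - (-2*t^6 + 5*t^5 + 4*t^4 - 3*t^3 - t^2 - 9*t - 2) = 3*t^6 - 8*t^5 - 4*t^4 + 5*t^3 - 2*t^2 + 9*t - 1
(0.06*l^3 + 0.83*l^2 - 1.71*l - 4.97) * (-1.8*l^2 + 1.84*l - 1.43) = -0.108*l^5 - 1.3836*l^4 + 4.5194*l^3 + 4.6127*l^2 - 6.6995*l + 7.1071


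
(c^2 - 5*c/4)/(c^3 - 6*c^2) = (c - 5/4)/(c*(c - 6))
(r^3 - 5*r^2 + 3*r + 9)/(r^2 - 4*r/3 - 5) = 3*(r^2 - 2*r - 3)/(3*r + 5)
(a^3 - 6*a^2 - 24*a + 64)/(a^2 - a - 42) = (-a^3 + 6*a^2 + 24*a - 64)/(-a^2 + a + 42)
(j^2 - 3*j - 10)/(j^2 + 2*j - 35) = (j + 2)/(j + 7)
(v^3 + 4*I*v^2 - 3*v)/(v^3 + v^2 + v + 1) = v*(v + 3*I)/(v^2 + v*(1 - I) - I)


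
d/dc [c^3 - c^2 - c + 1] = 3*c^2 - 2*c - 1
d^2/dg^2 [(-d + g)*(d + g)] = 2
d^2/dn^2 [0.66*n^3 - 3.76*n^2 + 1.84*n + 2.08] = 3.96*n - 7.52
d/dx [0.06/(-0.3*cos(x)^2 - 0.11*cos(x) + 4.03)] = -(0.036*cos(x) + 0.0066)*sin(x)/(0.3*cos(x)^2 + 0.11*cos(x) - 4.03)^2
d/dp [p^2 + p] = 2*p + 1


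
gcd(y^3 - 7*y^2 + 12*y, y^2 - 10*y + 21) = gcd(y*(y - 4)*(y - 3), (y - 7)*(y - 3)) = y - 3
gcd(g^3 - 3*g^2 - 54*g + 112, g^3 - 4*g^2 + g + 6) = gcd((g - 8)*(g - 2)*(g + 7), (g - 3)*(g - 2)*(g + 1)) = g - 2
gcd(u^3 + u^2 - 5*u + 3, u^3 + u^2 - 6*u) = u + 3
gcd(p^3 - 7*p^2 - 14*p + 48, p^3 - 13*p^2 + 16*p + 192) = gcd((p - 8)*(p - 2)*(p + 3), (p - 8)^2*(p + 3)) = p^2 - 5*p - 24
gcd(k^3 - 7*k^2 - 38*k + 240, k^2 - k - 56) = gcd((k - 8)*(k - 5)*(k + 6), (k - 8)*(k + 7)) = k - 8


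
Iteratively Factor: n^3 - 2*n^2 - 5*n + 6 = (n - 1)*(n^2 - n - 6) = (n - 1)*(n + 2)*(n - 3)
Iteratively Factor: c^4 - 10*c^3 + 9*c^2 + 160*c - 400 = (c + 4)*(c^3 - 14*c^2 + 65*c - 100) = (c - 4)*(c + 4)*(c^2 - 10*c + 25) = (c - 5)*(c - 4)*(c + 4)*(c - 5)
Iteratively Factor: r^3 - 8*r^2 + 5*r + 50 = (r - 5)*(r^2 - 3*r - 10) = (r - 5)^2*(r + 2)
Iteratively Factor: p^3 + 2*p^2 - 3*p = (p - 1)*(p^2 + 3*p) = p*(p - 1)*(p + 3)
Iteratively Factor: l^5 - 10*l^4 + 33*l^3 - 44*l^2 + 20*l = (l)*(l^4 - 10*l^3 + 33*l^2 - 44*l + 20) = l*(l - 2)*(l^3 - 8*l^2 + 17*l - 10) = l*(l - 2)*(l - 1)*(l^2 - 7*l + 10) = l*(l - 5)*(l - 2)*(l - 1)*(l - 2)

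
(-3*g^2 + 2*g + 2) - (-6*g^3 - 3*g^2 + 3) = 6*g^3 + 2*g - 1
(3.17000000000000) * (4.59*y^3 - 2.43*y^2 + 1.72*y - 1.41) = 14.5503*y^3 - 7.7031*y^2 + 5.4524*y - 4.4697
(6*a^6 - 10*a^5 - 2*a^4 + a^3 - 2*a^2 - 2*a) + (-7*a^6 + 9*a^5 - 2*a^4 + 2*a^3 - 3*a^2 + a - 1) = -a^6 - a^5 - 4*a^4 + 3*a^3 - 5*a^2 - a - 1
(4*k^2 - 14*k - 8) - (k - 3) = 4*k^2 - 15*k - 5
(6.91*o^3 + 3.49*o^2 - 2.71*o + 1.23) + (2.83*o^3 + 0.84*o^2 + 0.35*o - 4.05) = 9.74*o^3 + 4.33*o^2 - 2.36*o - 2.82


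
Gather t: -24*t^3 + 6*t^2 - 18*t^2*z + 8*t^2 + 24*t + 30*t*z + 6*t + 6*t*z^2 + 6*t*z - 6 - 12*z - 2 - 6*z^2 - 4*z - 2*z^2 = -24*t^3 + t^2*(14 - 18*z) + t*(6*z^2 + 36*z + 30) - 8*z^2 - 16*z - 8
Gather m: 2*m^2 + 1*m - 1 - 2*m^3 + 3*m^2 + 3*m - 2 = -2*m^3 + 5*m^2 + 4*m - 3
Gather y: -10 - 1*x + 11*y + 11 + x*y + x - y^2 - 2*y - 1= -y^2 + y*(x + 9)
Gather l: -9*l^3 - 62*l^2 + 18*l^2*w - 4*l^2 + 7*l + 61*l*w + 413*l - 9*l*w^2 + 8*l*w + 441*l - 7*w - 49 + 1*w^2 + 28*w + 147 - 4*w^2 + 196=-9*l^3 + l^2*(18*w - 66) + l*(-9*w^2 + 69*w + 861) - 3*w^2 + 21*w + 294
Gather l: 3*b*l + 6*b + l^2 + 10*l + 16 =6*b + l^2 + l*(3*b + 10) + 16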